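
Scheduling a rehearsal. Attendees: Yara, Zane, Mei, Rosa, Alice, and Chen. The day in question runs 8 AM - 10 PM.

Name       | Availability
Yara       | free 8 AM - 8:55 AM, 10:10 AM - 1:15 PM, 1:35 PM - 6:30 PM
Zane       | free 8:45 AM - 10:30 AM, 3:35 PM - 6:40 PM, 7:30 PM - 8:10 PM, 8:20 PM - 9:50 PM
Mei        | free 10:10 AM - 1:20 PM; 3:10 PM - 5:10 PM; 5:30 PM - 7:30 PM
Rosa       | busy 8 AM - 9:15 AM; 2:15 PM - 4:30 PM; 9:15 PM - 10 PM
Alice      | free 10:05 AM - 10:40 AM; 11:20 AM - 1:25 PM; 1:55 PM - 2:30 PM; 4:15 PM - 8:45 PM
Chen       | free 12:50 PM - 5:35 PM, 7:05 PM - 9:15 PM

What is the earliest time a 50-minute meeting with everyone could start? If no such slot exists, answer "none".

Yara free: 08:00-08:55, 10:10-13:15, 13:35-18:30.
Zane free: 08:45-10:30, 15:35-18:40, 19:30-20:10, 20:20-21:50.
Mei free: 10:10-13:20, 15:10-17:10, 17:30-19:30.
Rosa free: 09:15-14:15, 16:30-21:15 (invert busy blocks within the working day).
Alice free: 10:05-10:40, 11:20-13:25, 13:55-14:30, 16:15-20:45.
Chen free: 12:50-17:35, 19:05-21:15.
Yara ∩ Zane: 08:45-08:55, 10:10-10:30, 15:35-18:30.
Yara ∩ Zane ∩ Mei: 10:10-10:30, 15:35-17:10, 17:30-18:30.
Yara ∩ Zane ∩ Mei ∩ Rosa: 10:10-10:30, 16:30-17:10, 17:30-18:30.
Yara ∩ Zane ∩ Mei ∩ Rosa ∩ Alice: 10:10-10:30, 16:30-17:10, 17:30-18:30.
Yara ∩ Zane ∩ Mei ∩ Rosa ∩ Alice ∩ Chen: 16:30-17:10, 17:30-17:35.
So the common availability across everyone is 16:30-17:10, 17:30-17:35.
No common window is at least 50 minutes long.

none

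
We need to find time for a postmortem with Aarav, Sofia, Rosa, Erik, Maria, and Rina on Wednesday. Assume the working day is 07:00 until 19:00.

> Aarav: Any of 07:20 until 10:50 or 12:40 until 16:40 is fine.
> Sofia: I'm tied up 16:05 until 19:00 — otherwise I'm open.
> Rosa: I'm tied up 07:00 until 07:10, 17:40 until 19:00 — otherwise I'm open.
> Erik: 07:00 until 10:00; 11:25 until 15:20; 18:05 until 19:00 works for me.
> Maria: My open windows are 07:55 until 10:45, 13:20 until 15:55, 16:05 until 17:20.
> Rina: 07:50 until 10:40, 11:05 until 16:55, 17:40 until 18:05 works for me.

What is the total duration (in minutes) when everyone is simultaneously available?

Aarav free: 07:20-10:50, 12:40-16:40.
Sofia free: 07:00-16:05 (invert busy blocks within the working day).
Rosa free: 07:10-17:40 (invert busy blocks within the working day).
Erik free: 07:00-10:00, 11:25-15:20, 18:05-19:00.
Maria free: 07:55-10:45, 13:20-15:55, 16:05-17:20.
Rina free: 07:50-10:40, 11:05-16:55, 17:40-18:05.
Aarav ∩ Sofia: 07:20-10:50, 12:40-16:05.
Aarav ∩ Sofia ∩ Rosa: 07:20-10:50, 12:40-16:05.
Aarav ∩ Sofia ∩ Rosa ∩ Erik: 07:20-10:00, 12:40-15:20.
Aarav ∩ Sofia ∩ Rosa ∩ Erik ∩ Maria: 07:55-10:00, 13:20-15:20.
Aarav ∩ Sofia ∩ Rosa ∩ Erik ∩ Maria ∩ Rina: 07:55-10:00, 13:20-15:20.
So the common availability across everyone is 07:55-10:00, 13:20-15:20.
Summing the common windows: 125 + 120 = 245 minutes.

245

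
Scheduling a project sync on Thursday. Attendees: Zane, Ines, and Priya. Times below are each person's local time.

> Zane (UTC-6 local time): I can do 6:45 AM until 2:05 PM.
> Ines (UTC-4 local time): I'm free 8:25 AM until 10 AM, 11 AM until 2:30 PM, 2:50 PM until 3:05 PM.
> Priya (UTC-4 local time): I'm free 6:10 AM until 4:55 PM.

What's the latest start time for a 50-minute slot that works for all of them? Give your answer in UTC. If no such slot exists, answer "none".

Zane in UTC: 12:45-20:05 (add 6h to convert from UTC-6).
Ines in UTC: 12:25-14:00, 15:00-18:30, 18:50-19:05 (add 4h to convert from UTC-4).
Priya in UTC: 10:10-20:55 (add 4h to convert from UTC-4).
Zane ∩ Ines: 12:45-14:00, 15:00-18:30, 18:50-19:05.
Zane ∩ Ines ∩ Priya: 12:45-14:00, 15:00-18:30, 18:50-19:05.
The last common window of at least 50 minutes is 15:00-18:30; a 50-minute meeting can start as late as 17:40 and still end by 18:30.

17:40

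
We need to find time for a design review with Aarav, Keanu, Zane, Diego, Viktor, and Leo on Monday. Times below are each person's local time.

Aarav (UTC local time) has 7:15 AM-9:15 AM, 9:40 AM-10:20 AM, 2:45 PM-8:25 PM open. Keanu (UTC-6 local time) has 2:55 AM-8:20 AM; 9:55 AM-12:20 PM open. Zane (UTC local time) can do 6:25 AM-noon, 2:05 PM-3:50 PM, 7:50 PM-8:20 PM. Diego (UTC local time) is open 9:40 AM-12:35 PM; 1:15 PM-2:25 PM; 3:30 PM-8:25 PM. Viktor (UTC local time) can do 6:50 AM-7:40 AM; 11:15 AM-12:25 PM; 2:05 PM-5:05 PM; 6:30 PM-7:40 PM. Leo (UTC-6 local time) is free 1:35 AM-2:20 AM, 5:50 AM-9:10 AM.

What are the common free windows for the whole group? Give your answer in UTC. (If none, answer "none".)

none

Aarav in UTC: 07:15-09:15, 09:40-10:20, 14:45-20:25.
Keanu in UTC: 08:55-14:20, 15:55-18:20 (add 6h to convert from UTC-6).
Zane in UTC: 06:25-12:00, 14:05-15:50, 19:50-20:20.
Diego in UTC: 09:40-12:35, 13:15-14:25, 15:30-20:25.
Viktor in UTC: 06:50-07:40, 11:15-12:25, 14:05-17:05, 18:30-19:40.
Leo in UTC: 07:35-08:20, 11:50-15:10 (add 6h to convert from UTC-6).
Aarav ∩ Keanu: 08:55-09:15, 09:40-10:20, 15:55-18:20.
Aarav ∩ Keanu ∩ Zane: 08:55-09:15, 09:40-10:20.
Aarav ∩ Keanu ∩ Zane ∩ Diego: 09:40-10:20.
Aarav ∩ Keanu ∩ Zane ∩ Diego ∩ Viktor: ∅.
Aarav ∩ Keanu ∩ Zane ∩ Diego ∩ Viktor ∩ Leo: ∅.
There is no time when everyone is free.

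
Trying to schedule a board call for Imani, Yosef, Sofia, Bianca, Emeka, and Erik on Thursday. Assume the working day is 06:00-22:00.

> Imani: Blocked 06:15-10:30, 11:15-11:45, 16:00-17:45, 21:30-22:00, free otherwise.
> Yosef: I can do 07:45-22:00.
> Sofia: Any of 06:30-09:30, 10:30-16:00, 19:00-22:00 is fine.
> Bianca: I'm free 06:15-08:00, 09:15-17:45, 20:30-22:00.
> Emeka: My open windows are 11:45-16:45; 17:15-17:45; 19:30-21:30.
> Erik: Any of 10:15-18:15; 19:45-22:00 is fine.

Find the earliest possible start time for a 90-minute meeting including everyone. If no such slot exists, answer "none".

Imani free: 06:00-06:15, 10:30-11:15, 11:45-16:00, 17:45-21:30 (invert busy blocks within the working day).
Yosef free: 07:45-22:00.
Sofia free: 06:30-09:30, 10:30-16:00, 19:00-22:00.
Bianca free: 06:15-08:00, 09:15-17:45, 20:30-22:00.
Emeka free: 11:45-16:45, 17:15-17:45, 19:30-21:30.
Erik free: 10:15-18:15, 19:45-22:00.
Imani ∩ Yosef: 10:30-11:15, 11:45-16:00, 17:45-21:30.
Imani ∩ Yosef ∩ Sofia: 10:30-11:15, 11:45-16:00, 19:00-21:30.
Imani ∩ Yosef ∩ Sofia ∩ Bianca: 10:30-11:15, 11:45-16:00, 20:30-21:30.
Imani ∩ Yosef ∩ Sofia ∩ Bianca ∩ Emeka: 11:45-16:00, 20:30-21:30.
Imani ∩ Yosef ∩ Sofia ∩ Bianca ∩ Emeka ∩ Erik: 11:45-16:00, 20:30-21:30.
Those are the intersection windows.
The first common window of at least 90 minutes is 11:45-16:00, so the earliest start is 11:45.

11:45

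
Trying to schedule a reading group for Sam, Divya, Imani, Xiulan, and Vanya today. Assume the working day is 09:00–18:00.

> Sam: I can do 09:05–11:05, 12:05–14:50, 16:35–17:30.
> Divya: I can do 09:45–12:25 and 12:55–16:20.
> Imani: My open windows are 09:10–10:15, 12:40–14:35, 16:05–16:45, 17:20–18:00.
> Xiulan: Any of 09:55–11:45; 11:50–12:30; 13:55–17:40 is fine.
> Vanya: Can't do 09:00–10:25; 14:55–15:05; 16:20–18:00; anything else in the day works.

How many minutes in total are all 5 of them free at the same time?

Sam free: 09:05-11:05, 12:05-14:50, 16:35-17:30.
Divya free: 09:45-12:25, 12:55-16:20.
Imani free: 09:10-10:15, 12:40-14:35, 16:05-16:45, 17:20-18:00.
Xiulan free: 09:55-11:45, 11:50-12:30, 13:55-17:40.
Vanya free: 10:25-14:55, 15:05-16:20 (invert busy blocks within the working day).
Sam ∩ Divya: 09:45-11:05, 12:05-12:25, 12:55-14:50.
Sam ∩ Divya ∩ Imani: 09:45-10:15, 12:55-14:35.
Sam ∩ Divya ∩ Imani ∩ Xiulan: 09:55-10:15, 13:55-14:35.
Sam ∩ Divya ∩ Imani ∩ Xiulan ∩ Vanya: 13:55-14:35.
That's a single block of 40 minutes.

40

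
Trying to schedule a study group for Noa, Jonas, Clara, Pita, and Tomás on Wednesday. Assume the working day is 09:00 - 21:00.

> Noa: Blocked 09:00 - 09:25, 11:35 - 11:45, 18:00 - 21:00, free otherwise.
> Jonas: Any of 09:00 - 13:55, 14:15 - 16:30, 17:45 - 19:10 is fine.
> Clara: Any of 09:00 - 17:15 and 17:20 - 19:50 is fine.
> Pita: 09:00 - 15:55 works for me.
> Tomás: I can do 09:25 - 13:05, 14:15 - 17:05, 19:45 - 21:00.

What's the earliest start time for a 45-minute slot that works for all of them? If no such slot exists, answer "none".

Noa free: 09:25-11:35, 11:45-18:00 (invert busy blocks within the working day).
Jonas free: 09:00-13:55, 14:15-16:30, 17:45-19:10.
Clara free: 09:00-17:15, 17:20-19:50.
Pita free: 09:00-15:55.
Tomás free: 09:25-13:05, 14:15-17:05, 19:45-21:00.
Noa ∩ Jonas: 09:25-11:35, 11:45-13:55, 14:15-16:30, 17:45-18:00.
Noa ∩ Jonas ∩ Clara: 09:25-11:35, 11:45-13:55, 14:15-16:30, 17:45-18:00.
Noa ∩ Jonas ∩ Clara ∩ Pita: 09:25-11:35, 11:45-13:55, 14:15-15:55.
Noa ∩ Jonas ∩ Clara ∩ Pita ∩ Tomás: 09:25-11:35, 11:45-13:05, 14:15-15:55.
Those are the intersection windows.
The first common window of at least 45 minutes is 09:25-11:35, so the earliest start is 09:25.

09:25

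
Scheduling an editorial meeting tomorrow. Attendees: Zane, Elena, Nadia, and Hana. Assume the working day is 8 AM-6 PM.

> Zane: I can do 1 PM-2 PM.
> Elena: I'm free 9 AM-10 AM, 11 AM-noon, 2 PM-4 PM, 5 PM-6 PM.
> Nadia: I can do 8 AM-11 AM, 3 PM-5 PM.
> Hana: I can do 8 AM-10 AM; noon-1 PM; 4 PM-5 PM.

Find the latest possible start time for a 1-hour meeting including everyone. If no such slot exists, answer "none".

none

Zane ∩ Elena: ∅.
Zane ∩ Elena ∩ Nadia: ∅.
Zane ∩ Elena ∩ Nadia ∩ Hana: ∅.
There is no time when everyone is free.
No common window is at least 60 minutes long.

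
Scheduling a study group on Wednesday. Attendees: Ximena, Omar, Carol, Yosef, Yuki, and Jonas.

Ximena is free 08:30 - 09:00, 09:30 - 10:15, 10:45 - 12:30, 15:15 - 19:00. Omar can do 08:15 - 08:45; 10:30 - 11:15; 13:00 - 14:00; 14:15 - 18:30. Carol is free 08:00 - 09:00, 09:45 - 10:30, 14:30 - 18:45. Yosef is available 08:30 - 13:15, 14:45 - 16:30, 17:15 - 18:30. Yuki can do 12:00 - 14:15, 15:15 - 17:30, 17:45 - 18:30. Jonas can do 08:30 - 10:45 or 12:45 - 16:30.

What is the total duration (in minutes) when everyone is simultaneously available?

75

Ximena ∩ Omar: 08:30-08:45, 10:45-11:15, 15:15-18:30.
Ximena ∩ Omar ∩ Carol: 08:30-08:45, 15:15-18:30.
Ximena ∩ Omar ∩ Carol ∩ Yosef: 08:30-08:45, 15:15-16:30, 17:15-18:30.
Ximena ∩ Omar ∩ Carol ∩ Yosef ∩ Yuki: 15:15-16:30, 17:15-17:30, 17:45-18:30.
Ximena ∩ Omar ∩ Carol ∩ Yosef ∩ Yuki ∩ Jonas: 15:15-16:30.
That's a single block of 75 minutes.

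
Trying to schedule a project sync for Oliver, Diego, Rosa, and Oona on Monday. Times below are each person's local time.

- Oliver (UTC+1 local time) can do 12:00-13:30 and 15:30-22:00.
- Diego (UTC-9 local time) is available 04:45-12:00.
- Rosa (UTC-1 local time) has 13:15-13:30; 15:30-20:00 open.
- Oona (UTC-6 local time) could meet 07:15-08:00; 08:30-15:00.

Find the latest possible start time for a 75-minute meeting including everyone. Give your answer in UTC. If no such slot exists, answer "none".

Oliver in UTC: 11:00-12:30, 14:30-21:00 (subtract 1h to convert from UTC+1).
Diego in UTC: 13:45-21:00 (add 9h to convert from UTC-9).
Rosa in UTC: 14:15-14:30, 16:30-21:00 (add 1h to convert from UTC-1).
Oona in UTC: 13:15-14:00, 14:30-21:00 (add 6h to convert from UTC-6).
Oliver ∩ Diego: 14:30-21:00.
Oliver ∩ Diego ∩ Rosa: 16:30-21:00.
Oliver ∩ Diego ∩ Rosa ∩ Oona: 16:30-21:00.
The last common window of at least 75 minutes is 16:30-21:00; a 75-minute meeting can start as late as 19:45 and still end by 21:00.

19:45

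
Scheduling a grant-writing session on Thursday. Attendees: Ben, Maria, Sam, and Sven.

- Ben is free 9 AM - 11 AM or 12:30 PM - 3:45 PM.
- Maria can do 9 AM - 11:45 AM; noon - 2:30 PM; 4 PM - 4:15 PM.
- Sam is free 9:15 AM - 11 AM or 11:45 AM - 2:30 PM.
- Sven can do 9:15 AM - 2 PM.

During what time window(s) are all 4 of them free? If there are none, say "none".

09:15-11:00, 12:30-14:00

Ben ∩ Maria: 09:00-11:00, 12:30-14:30.
Ben ∩ Maria ∩ Sam: 09:15-11:00, 12:30-14:30.
Ben ∩ Maria ∩ Sam ∩ Sven: 09:15-11:00, 12:30-14:00.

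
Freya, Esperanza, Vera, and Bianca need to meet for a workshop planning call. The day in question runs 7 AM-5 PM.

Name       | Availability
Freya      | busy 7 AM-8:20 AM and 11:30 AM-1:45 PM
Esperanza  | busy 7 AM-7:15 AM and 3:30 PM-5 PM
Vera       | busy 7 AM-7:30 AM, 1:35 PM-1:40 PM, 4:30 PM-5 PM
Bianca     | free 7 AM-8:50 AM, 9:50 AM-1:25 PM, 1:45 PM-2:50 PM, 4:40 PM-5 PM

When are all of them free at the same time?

08:20-08:50, 09:50-11:30, 13:45-14:50

Freya free: 08:20-11:30, 13:45-17:00 (invert busy blocks within the working day).
Esperanza free: 07:15-15:30 (invert busy blocks within the working day).
Vera free: 07:30-13:35, 13:40-16:30 (invert busy blocks within the working day).
Bianca free: 07:00-08:50, 09:50-13:25, 13:45-14:50, 16:40-17:00.
Freya ∩ Esperanza: 08:20-11:30, 13:45-15:30.
Freya ∩ Esperanza ∩ Vera: 08:20-11:30, 13:45-15:30.
Freya ∩ Esperanza ∩ Vera ∩ Bianca: 08:20-08:50, 09:50-11:30, 13:45-14:50.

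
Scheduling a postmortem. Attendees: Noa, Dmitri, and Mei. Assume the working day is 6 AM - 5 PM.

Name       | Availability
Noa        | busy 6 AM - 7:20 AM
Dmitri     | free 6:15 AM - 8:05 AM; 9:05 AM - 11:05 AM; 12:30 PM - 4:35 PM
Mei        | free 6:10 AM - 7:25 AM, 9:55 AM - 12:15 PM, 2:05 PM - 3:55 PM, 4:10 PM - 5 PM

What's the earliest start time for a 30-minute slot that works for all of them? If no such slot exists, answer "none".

09:55

Noa free: 07:20-17:00 (invert busy blocks within the working day).
Dmitri free: 06:15-08:05, 09:05-11:05, 12:30-16:35.
Mei free: 06:10-07:25, 09:55-12:15, 14:05-15:55, 16:10-17:00.
Noa ∩ Dmitri: 07:20-08:05, 09:05-11:05, 12:30-16:35.
Noa ∩ Dmitri ∩ Mei: 07:20-07:25, 09:55-11:05, 14:05-15:55, 16:10-16:35.
The first common window of at least 30 minutes is 09:55-11:05, so the earliest start is 09:55.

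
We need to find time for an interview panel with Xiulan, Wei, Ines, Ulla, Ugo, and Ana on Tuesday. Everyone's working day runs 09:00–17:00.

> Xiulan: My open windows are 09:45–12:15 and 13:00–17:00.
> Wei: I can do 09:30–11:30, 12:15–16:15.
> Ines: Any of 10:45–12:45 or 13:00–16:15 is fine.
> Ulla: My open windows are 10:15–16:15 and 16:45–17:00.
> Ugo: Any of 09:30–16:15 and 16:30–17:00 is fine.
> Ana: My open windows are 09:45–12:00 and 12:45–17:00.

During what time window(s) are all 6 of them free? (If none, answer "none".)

Xiulan ∩ Wei: 09:45-11:30, 13:00-16:15.
Xiulan ∩ Wei ∩ Ines: 10:45-11:30, 13:00-16:15.
Xiulan ∩ Wei ∩ Ines ∩ Ulla: 10:45-11:30, 13:00-16:15.
Xiulan ∩ Wei ∩ Ines ∩ Ulla ∩ Ugo: 10:45-11:30, 13:00-16:15.
Xiulan ∩ Wei ∩ Ines ∩ Ulla ∩ Ugo ∩ Ana: 10:45-11:30, 13:00-16:15.
Those are the intersection windows.

10:45-11:30, 13:00-16:15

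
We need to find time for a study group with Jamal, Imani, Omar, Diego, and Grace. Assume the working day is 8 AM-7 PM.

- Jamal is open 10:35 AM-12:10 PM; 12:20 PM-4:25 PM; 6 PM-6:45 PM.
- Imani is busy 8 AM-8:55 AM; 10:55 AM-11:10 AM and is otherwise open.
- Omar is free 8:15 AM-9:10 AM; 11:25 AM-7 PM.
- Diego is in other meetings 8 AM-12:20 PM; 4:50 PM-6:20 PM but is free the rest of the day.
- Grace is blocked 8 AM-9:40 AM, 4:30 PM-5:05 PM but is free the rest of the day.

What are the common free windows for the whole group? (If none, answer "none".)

Jamal free: 10:35-12:10, 12:20-16:25, 18:00-18:45.
Imani free: 08:55-10:55, 11:10-19:00 (invert busy blocks within the working day).
Omar free: 08:15-09:10, 11:25-19:00.
Diego free: 12:20-16:50, 18:20-19:00 (invert busy blocks within the working day).
Grace free: 09:40-16:30, 17:05-19:00 (invert busy blocks within the working day).
Jamal ∩ Imani: 10:35-10:55, 11:10-12:10, 12:20-16:25, 18:00-18:45.
Jamal ∩ Imani ∩ Omar: 11:25-12:10, 12:20-16:25, 18:00-18:45.
Jamal ∩ Imani ∩ Omar ∩ Diego: 12:20-16:25, 18:20-18:45.
Jamal ∩ Imani ∩ Omar ∩ Diego ∩ Grace: 12:20-16:25, 18:20-18:45.

12:20-16:25, 18:20-18:45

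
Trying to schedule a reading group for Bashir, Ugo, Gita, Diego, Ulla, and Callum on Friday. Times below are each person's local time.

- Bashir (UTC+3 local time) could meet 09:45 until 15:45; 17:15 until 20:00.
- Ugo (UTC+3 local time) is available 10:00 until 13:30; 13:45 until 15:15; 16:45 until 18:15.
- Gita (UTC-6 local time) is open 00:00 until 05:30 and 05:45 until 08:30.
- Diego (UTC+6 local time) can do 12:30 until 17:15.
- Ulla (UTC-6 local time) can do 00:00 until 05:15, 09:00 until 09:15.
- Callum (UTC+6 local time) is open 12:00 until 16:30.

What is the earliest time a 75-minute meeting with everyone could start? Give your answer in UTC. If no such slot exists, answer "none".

07:00

Bashir in UTC: 06:45-12:45, 14:15-17:00 (subtract 3h to convert from UTC+3).
Ugo in UTC: 07:00-10:30, 10:45-12:15, 13:45-15:15 (subtract 3h to convert from UTC+3).
Gita in UTC: 06:00-11:30, 11:45-14:30 (add 6h to convert from UTC-6).
Diego in UTC: 06:30-11:15 (subtract 6h to convert from UTC+6).
Ulla in UTC: 06:00-11:15, 15:00-15:15 (add 6h to convert from UTC-6).
Callum in UTC: 06:00-10:30 (subtract 6h to convert from UTC+6).
Bashir ∩ Ugo: 07:00-10:30, 10:45-12:15, 14:15-15:15.
Bashir ∩ Ugo ∩ Gita: 07:00-10:30, 10:45-11:30, 11:45-12:15, 14:15-14:30.
Bashir ∩ Ugo ∩ Gita ∩ Diego: 07:00-10:30, 10:45-11:15.
Bashir ∩ Ugo ∩ Gita ∩ Diego ∩ Ulla: 07:00-10:30, 10:45-11:15.
Bashir ∩ Ugo ∩ Gita ∩ Diego ∩ Ulla ∩ Callum: 07:00-10:30.
Those are the intersection windows.
The first common window of at least 75 minutes is 07:00-10:30, so the earliest start is 07:00.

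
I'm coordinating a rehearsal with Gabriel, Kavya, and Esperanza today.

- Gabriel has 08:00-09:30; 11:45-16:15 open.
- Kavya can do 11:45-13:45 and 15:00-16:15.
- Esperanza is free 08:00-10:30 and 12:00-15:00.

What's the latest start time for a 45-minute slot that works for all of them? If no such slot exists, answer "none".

13:00

Gabriel ∩ Kavya: 11:45-13:45, 15:00-16:15.
Gabriel ∩ Kavya ∩ Esperanza: 12:00-13:45.
The last common window of at least 45 minutes is 12:00-13:45; a 45-minute meeting can start as late as 13:00 and still end by 13:45.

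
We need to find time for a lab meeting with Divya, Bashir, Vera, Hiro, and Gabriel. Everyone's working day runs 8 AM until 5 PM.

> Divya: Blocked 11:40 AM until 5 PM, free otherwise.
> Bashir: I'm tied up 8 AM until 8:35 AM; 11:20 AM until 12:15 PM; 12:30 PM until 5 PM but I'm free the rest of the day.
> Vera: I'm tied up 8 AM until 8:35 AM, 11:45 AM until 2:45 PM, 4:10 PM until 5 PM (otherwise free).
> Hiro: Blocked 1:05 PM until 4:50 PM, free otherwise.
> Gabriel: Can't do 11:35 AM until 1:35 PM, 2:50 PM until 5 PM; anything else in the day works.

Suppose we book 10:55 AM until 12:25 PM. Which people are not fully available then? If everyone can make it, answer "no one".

Bashir, Divya, Gabriel, Vera

Divya free: 08:00-11:40 (invert busy blocks within the working day).
Bashir free: 08:35-11:20, 12:15-12:30 (invert busy blocks within the working day).
Vera free: 08:35-11:45, 14:45-16:10 (invert busy blocks within the working day).
Hiro free: 08:00-13:05, 16:50-17:00 (invert busy blocks within the working day).
Gabriel free: 08:00-11:35, 13:35-14:50 (invert busy blocks within the working day).
Divya: not fully free for 10:55-12:25. Bashir: not fully free for 10:55-12:25. Vera: not fully free for 10:55-12:25. Hiro: free for 10:55-12:25. Gabriel: not fully free for 10:55-12:25.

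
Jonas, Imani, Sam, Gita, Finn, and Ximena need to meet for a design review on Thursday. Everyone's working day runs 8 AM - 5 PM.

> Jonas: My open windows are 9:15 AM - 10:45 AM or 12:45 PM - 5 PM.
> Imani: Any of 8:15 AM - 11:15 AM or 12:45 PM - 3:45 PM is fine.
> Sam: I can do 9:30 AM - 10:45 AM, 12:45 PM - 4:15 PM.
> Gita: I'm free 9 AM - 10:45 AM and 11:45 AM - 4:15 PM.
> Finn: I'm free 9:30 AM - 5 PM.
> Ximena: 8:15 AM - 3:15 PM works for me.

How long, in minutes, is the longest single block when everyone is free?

Jonas ∩ Imani: 09:15-10:45, 12:45-15:45.
Jonas ∩ Imani ∩ Sam: 09:30-10:45, 12:45-15:45.
Jonas ∩ Imani ∩ Sam ∩ Gita: 09:30-10:45, 12:45-15:45.
Jonas ∩ Imani ∩ Sam ∩ Gita ∩ Finn: 09:30-10:45, 12:45-15:45.
Jonas ∩ Imani ∩ Sam ∩ Gita ∩ Finn ∩ Ximena: 09:30-10:45, 12:45-15:15.
The longest is 12:45-15:15 at 150 minutes.

150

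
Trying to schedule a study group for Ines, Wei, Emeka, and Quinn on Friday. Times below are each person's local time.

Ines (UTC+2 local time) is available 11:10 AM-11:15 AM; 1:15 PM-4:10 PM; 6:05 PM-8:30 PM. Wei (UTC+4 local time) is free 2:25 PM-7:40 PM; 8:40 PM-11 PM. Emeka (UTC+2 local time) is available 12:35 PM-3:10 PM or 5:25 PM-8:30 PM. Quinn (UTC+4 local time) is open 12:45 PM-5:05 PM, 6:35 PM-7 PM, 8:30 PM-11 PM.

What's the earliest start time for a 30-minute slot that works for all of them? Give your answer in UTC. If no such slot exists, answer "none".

Ines in UTC: 09:10-09:15, 11:15-14:10, 16:05-18:30 (subtract 2h to convert from UTC+2).
Wei in UTC: 10:25-15:40, 16:40-19:00 (subtract 4h to convert from UTC+4).
Emeka in UTC: 10:35-13:10, 15:25-18:30 (subtract 2h to convert from UTC+2).
Quinn in UTC: 08:45-13:05, 14:35-15:00, 16:30-19:00 (subtract 4h to convert from UTC+4).
Ines ∩ Wei: 11:15-14:10, 16:40-18:30.
Ines ∩ Wei ∩ Emeka: 11:15-13:10, 16:40-18:30.
Ines ∩ Wei ∩ Emeka ∩ Quinn: 11:15-13:05, 16:40-18:30.
The first common window of at least 30 minutes is 11:15-13:05, so the earliest start is 11:15.

11:15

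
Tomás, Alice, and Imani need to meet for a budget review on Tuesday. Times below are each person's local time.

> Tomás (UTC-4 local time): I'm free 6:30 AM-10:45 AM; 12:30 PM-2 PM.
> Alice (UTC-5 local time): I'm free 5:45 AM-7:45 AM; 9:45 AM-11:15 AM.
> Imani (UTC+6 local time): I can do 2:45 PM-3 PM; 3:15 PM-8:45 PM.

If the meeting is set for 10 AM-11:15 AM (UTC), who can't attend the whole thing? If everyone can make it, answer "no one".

Tomás in UTC: 10:30-14:45, 16:30-18:00 (add 4h to convert from UTC-4).
Alice in UTC: 10:45-12:45, 14:45-16:15 (add 5h to convert from UTC-5).
Imani in UTC: 08:45-09:00, 09:15-14:45 (subtract 6h to convert from UTC+6).
Tomás: not fully free for 10:00-11:15. Alice: not fully free for 10:00-11:15. Imani: free for 10:00-11:15.

Alice, Tomás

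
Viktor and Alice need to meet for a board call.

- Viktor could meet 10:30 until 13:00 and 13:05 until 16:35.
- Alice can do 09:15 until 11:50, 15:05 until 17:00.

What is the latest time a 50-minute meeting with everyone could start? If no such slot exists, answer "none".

Viktor ∩ Alice: 10:30-11:50, 15:05-16:35.
The last common window of at least 50 minutes is 15:05-16:35; a 50-minute meeting can start as late as 15:45 and still end by 16:35.

15:45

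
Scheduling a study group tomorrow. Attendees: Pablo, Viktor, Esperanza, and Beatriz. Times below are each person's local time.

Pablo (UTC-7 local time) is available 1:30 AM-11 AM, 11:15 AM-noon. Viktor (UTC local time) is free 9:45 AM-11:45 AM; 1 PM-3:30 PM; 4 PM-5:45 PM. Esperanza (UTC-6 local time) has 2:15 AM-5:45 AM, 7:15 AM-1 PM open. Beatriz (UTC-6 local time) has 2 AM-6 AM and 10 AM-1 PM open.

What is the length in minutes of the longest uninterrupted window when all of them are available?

120

Pablo in UTC: 08:30-18:00, 18:15-19:00 (add 7h to convert from UTC-7).
Viktor in UTC: 09:45-11:45, 13:00-15:30, 16:00-17:45.
Esperanza in UTC: 08:15-11:45, 13:15-19:00 (add 6h to convert from UTC-6).
Beatriz in UTC: 08:00-12:00, 16:00-19:00 (add 6h to convert from UTC-6).
Pablo ∩ Viktor: 09:45-11:45, 13:00-15:30, 16:00-17:45.
Pablo ∩ Viktor ∩ Esperanza: 09:45-11:45, 13:15-15:30, 16:00-17:45.
Pablo ∩ Viktor ∩ Esperanza ∩ Beatriz: 09:45-11:45, 16:00-17:45.
Those are the intersection windows.
The longest is 09:45-11:45 at 120 minutes.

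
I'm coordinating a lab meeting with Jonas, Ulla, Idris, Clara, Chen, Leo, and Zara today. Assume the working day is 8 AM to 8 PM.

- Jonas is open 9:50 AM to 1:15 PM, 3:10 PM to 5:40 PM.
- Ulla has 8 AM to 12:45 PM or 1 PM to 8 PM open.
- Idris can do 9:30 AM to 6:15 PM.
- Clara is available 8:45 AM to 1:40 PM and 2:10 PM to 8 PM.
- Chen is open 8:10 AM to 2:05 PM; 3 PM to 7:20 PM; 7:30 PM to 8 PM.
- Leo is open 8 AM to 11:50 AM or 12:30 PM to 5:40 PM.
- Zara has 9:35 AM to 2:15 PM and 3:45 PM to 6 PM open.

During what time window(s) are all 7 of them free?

Jonas ∩ Ulla: 09:50-12:45, 13:00-13:15, 15:10-17:40.
Jonas ∩ Ulla ∩ Idris: 09:50-12:45, 13:00-13:15, 15:10-17:40.
Jonas ∩ Ulla ∩ Idris ∩ Clara: 09:50-12:45, 13:00-13:15, 15:10-17:40.
Jonas ∩ Ulla ∩ Idris ∩ Clara ∩ Chen: 09:50-12:45, 13:00-13:15, 15:10-17:40.
Jonas ∩ Ulla ∩ Idris ∩ Clara ∩ Chen ∩ Leo: 09:50-11:50, 12:30-12:45, 13:00-13:15, 15:10-17:40.
Jonas ∩ Ulla ∩ Idris ∩ Clara ∩ Chen ∩ Leo ∩ Zara: 09:50-11:50, 12:30-12:45, 13:00-13:15, 15:45-17:40.

09:50-11:50, 12:30-12:45, 13:00-13:15, 15:45-17:40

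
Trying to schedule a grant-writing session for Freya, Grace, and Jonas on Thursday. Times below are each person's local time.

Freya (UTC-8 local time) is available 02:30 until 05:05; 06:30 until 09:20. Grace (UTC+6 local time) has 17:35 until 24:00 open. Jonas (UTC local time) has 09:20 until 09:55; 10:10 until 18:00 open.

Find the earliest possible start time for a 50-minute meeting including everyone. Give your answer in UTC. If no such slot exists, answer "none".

Freya in UTC: 10:30-13:05, 14:30-17:20 (add 8h to convert from UTC-8).
Grace in UTC: 11:35-18:00 (subtract 6h to convert from UTC+6).
Jonas in UTC: 09:20-09:55, 10:10-18:00.
Freya ∩ Grace: 11:35-13:05, 14:30-17:20.
Freya ∩ Grace ∩ Jonas: 11:35-13:05, 14:30-17:20.
The first common window of at least 50 minutes is 11:35-13:05, so the earliest start is 11:35.

11:35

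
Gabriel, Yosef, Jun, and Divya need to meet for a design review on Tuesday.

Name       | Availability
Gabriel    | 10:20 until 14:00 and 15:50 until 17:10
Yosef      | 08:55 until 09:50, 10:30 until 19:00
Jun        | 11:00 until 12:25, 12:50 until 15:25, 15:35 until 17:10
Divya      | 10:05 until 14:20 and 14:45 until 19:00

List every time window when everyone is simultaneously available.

Gabriel ∩ Yosef: 10:30-14:00, 15:50-17:10.
Gabriel ∩ Yosef ∩ Jun: 11:00-12:25, 12:50-14:00, 15:50-17:10.
Gabriel ∩ Yosef ∩ Jun ∩ Divya: 11:00-12:25, 12:50-14:00, 15:50-17:10.

11:00-12:25, 12:50-14:00, 15:50-17:10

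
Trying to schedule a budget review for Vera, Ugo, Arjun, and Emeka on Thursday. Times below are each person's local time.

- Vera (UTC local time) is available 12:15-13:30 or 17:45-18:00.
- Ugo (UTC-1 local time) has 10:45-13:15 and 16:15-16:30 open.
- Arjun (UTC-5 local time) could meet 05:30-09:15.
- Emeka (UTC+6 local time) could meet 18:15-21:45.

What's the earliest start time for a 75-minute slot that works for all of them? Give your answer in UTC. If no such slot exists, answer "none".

Vera in UTC: 12:15-13:30, 17:45-18:00.
Ugo in UTC: 11:45-14:15, 17:15-17:30 (add 1h to convert from UTC-1).
Arjun in UTC: 10:30-14:15 (add 5h to convert from UTC-5).
Emeka in UTC: 12:15-15:45 (subtract 6h to convert from UTC+6).
Vera ∩ Ugo: 12:15-13:30.
Vera ∩ Ugo ∩ Arjun: 12:15-13:30.
Vera ∩ Ugo ∩ Arjun ∩ Emeka: 12:15-13:30.
Those are the intersection windows.
The first common window of at least 75 minutes is 12:15-13:30, so the earliest start is 12:15.

12:15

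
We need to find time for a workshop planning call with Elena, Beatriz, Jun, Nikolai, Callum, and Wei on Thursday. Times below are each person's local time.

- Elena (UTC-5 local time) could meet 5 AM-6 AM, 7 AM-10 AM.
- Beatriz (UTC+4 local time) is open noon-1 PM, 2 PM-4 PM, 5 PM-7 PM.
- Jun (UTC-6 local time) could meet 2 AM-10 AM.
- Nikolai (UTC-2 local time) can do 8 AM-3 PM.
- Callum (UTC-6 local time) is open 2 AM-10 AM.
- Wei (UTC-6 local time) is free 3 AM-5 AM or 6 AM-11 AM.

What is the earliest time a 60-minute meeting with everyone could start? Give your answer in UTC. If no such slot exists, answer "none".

10:00

Elena in UTC: 10:00-11:00, 12:00-15:00 (add 5h to convert from UTC-5).
Beatriz in UTC: 08:00-09:00, 10:00-12:00, 13:00-15:00 (subtract 4h to convert from UTC+4).
Jun in UTC: 08:00-16:00 (add 6h to convert from UTC-6).
Nikolai in UTC: 10:00-17:00 (add 2h to convert from UTC-2).
Callum in UTC: 08:00-16:00 (add 6h to convert from UTC-6).
Wei in UTC: 09:00-11:00, 12:00-17:00 (add 6h to convert from UTC-6).
Elena ∩ Beatriz: 10:00-11:00, 13:00-15:00.
Elena ∩ Beatriz ∩ Jun: 10:00-11:00, 13:00-15:00.
Elena ∩ Beatriz ∩ Jun ∩ Nikolai: 10:00-11:00, 13:00-15:00.
Elena ∩ Beatriz ∩ Jun ∩ Nikolai ∩ Callum: 10:00-11:00, 13:00-15:00.
Elena ∩ Beatriz ∩ Jun ∩ Nikolai ∩ Callum ∩ Wei: 10:00-11:00, 13:00-15:00.
So the common availability across everyone is 10:00-11:00, 13:00-15:00.
The first common window of at least 60 minutes is 10:00-11:00, so the earliest start is 10:00.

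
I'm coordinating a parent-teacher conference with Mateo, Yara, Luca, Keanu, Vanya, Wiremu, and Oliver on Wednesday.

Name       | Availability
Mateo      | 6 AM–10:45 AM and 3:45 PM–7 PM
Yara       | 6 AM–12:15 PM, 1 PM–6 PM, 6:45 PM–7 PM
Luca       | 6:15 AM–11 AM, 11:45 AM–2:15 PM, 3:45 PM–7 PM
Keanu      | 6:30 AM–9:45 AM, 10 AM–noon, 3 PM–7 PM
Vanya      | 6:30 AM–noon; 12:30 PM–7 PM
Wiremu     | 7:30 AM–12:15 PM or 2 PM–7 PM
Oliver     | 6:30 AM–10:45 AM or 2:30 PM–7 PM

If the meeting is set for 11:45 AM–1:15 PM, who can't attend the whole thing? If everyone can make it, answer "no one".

Mateo: not fully free for 11:45-13:15. Yara: not fully free for 11:45-13:15. Luca: free for 11:45-13:15. Keanu: not fully free for 11:45-13:15. Vanya: not fully free for 11:45-13:15. Wiremu: not fully free for 11:45-13:15. Oliver: not fully free for 11:45-13:15.

Keanu, Mateo, Oliver, Vanya, Wiremu, Yara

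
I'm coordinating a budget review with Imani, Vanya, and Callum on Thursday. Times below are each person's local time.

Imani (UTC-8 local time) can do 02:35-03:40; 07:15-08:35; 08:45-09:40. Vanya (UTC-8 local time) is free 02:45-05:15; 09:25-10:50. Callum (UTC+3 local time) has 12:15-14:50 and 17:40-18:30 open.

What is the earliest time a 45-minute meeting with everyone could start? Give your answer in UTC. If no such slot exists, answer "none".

10:45

Imani in UTC: 10:35-11:40, 15:15-16:35, 16:45-17:40 (add 8h to convert from UTC-8).
Vanya in UTC: 10:45-13:15, 17:25-18:50 (add 8h to convert from UTC-8).
Callum in UTC: 09:15-11:50, 14:40-15:30 (subtract 3h to convert from UTC+3).
Imani ∩ Vanya: 10:45-11:40, 17:25-17:40.
Imani ∩ Vanya ∩ Callum: 10:45-11:40.
The first common window of at least 45 minutes is 10:45-11:40, so the earliest start is 10:45.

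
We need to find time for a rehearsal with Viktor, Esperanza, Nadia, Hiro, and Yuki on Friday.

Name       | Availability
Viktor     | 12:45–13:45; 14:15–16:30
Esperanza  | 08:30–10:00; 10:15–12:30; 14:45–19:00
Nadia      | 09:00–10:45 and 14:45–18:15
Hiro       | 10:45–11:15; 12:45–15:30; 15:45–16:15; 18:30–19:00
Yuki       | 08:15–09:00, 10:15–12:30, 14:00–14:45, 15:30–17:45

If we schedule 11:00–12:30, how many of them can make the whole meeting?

Esperanza and Yuki can make the full 11:00-12:30 slot — that's 2.

2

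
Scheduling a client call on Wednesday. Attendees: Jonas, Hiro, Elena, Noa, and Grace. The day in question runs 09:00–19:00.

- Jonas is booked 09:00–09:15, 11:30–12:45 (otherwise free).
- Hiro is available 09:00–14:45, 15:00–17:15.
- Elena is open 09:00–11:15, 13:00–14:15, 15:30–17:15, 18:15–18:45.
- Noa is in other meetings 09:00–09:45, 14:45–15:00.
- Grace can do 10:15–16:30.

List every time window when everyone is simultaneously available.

Jonas free: 09:15-11:30, 12:45-19:00 (invert busy blocks within the working day).
Hiro free: 09:00-14:45, 15:00-17:15.
Elena free: 09:00-11:15, 13:00-14:15, 15:30-17:15, 18:15-18:45.
Noa free: 09:45-14:45, 15:00-19:00 (invert busy blocks within the working day).
Grace free: 10:15-16:30.
Jonas ∩ Hiro: 09:15-11:30, 12:45-14:45, 15:00-17:15.
Jonas ∩ Hiro ∩ Elena: 09:15-11:15, 13:00-14:15, 15:30-17:15.
Jonas ∩ Hiro ∩ Elena ∩ Noa: 09:45-11:15, 13:00-14:15, 15:30-17:15.
Jonas ∩ Hiro ∩ Elena ∩ Noa ∩ Grace: 10:15-11:15, 13:00-14:15, 15:30-16:30.
Those are the intersection windows.

10:15-11:15, 13:00-14:15, 15:30-16:30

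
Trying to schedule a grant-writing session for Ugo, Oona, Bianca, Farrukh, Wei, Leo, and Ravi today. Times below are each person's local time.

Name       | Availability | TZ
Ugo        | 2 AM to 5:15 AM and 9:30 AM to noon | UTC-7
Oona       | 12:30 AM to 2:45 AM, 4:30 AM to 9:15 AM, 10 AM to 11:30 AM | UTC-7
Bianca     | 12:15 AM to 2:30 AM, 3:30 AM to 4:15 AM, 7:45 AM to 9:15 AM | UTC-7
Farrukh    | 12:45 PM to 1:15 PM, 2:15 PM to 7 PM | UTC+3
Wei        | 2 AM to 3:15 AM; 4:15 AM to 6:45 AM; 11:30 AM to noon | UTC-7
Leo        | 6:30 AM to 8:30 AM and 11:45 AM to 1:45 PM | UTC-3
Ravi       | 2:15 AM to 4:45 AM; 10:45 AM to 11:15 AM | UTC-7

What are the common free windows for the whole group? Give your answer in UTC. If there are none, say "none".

Ugo in UTC: 09:00-12:15, 16:30-19:00 (add 7h to convert from UTC-7).
Oona in UTC: 07:30-09:45, 11:30-16:15, 17:00-18:30 (add 7h to convert from UTC-7).
Bianca in UTC: 07:15-09:30, 10:30-11:15, 14:45-16:15 (add 7h to convert from UTC-7).
Farrukh in UTC: 09:45-10:15, 11:15-16:00 (subtract 3h to convert from UTC+3).
Wei in UTC: 09:00-10:15, 11:15-13:45, 18:30-19:00 (add 7h to convert from UTC-7).
Leo in UTC: 09:30-11:30, 14:45-16:45 (add 3h to convert from UTC-3).
Ravi in UTC: 09:15-11:45, 17:45-18:15 (add 7h to convert from UTC-7).
Ugo ∩ Oona: 09:00-09:45, 11:30-12:15, 17:00-18:30.
Ugo ∩ Oona ∩ Bianca: 09:00-09:30.
Ugo ∩ Oona ∩ Bianca ∩ Farrukh: ∅.
Ugo ∩ Oona ∩ Bianca ∩ Farrukh ∩ Wei: ∅.
Ugo ∩ Oona ∩ Bianca ∩ Farrukh ∩ Wei ∩ Leo: ∅.
Ugo ∩ Oona ∩ Bianca ∩ Farrukh ∩ Wei ∩ Leo ∩ Ravi: ∅.
There is no time when everyone is free.

none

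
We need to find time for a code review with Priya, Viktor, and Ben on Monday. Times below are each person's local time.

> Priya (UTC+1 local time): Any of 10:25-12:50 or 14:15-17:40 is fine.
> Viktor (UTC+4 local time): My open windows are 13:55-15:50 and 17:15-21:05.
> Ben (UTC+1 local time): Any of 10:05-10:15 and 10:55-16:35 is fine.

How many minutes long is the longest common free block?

Priya in UTC: 09:25-11:50, 13:15-16:40 (subtract 1h to convert from UTC+1).
Viktor in UTC: 09:55-11:50, 13:15-17:05 (subtract 4h to convert from UTC+4).
Ben in UTC: 09:05-09:15, 09:55-15:35 (subtract 1h to convert from UTC+1).
Priya ∩ Viktor: 09:55-11:50, 13:15-16:40.
Priya ∩ Viktor ∩ Ben: 09:55-11:50, 13:15-15:35.
Those are the intersection windows.
The longest is 13:15-15:35 at 140 minutes.

140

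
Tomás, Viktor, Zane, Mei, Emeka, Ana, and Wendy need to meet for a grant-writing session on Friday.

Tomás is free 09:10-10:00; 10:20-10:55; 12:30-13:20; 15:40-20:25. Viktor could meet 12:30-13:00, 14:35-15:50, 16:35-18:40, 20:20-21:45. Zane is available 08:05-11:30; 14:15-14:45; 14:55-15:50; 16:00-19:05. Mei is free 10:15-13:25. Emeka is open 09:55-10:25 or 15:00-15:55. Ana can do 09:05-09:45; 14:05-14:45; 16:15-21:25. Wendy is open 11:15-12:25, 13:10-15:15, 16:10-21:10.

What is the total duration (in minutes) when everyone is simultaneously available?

Tomás ∩ Viktor: 12:30-13:00, 15:40-15:50, 16:35-18:40, 20:20-20:25.
Tomás ∩ Viktor ∩ Zane: 15:40-15:50, 16:35-18:40.
Tomás ∩ Viktor ∩ Zane ∩ Mei: ∅.
Tomás ∩ Viktor ∩ Zane ∩ Mei ∩ Emeka: ∅.
Tomás ∩ Viktor ∩ Zane ∩ Mei ∩ Emeka ∩ Ana: ∅.
Tomás ∩ Viktor ∩ Zane ∩ Mei ∩ Emeka ∩ Ana ∩ Wendy: ∅.
There is no time when everyone is free.
There is no common window, so the total is 0 minutes.

0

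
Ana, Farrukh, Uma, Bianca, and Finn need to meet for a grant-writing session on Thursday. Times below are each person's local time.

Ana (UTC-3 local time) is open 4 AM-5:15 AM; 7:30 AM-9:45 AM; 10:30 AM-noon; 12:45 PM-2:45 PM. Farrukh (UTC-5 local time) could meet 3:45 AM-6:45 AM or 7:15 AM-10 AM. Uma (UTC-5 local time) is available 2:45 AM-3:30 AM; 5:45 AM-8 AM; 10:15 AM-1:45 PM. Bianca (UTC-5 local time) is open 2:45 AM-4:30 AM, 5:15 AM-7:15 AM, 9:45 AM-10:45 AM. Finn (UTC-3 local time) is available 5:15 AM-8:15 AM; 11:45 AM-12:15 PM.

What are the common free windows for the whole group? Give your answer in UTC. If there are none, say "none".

Ana in UTC: 07:00-08:15, 10:30-12:45, 13:30-15:00, 15:45-17:45 (add 3h to convert from UTC-3).
Farrukh in UTC: 08:45-11:45, 12:15-15:00 (add 5h to convert from UTC-5).
Uma in UTC: 07:45-08:30, 10:45-13:00, 15:15-18:45 (add 5h to convert from UTC-5).
Bianca in UTC: 07:45-09:30, 10:15-12:15, 14:45-15:45 (add 5h to convert from UTC-5).
Finn in UTC: 08:15-11:15, 14:45-15:15 (add 3h to convert from UTC-3).
Ana ∩ Farrukh: 10:30-11:45, 12:15-12:45, 13:30-15:00.
Ana ∩ Farrukh ∩ Uma: 10:45-11:45, 12:15-12:45.
Ana ∩ Farrukh ∩ Uma ∩ Bianca: 10:45-11:45.
Ana ∩ Farrukh ∩ Uma ∩ Bianca ∩ Finn: 10:45-11:15.

10:45-11:15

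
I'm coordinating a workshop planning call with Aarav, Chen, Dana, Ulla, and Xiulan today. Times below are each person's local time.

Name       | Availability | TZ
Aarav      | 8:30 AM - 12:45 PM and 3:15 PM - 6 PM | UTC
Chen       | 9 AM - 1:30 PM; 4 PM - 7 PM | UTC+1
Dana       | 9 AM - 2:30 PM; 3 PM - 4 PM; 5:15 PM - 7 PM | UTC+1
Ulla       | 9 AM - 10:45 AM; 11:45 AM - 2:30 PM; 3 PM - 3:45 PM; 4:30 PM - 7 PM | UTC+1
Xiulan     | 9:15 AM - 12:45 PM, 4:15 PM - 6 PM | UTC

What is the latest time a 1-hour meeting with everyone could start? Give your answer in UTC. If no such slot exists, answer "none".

17:00

Aarav in UTC: 08:30-12:45, 15:15-18:00.
Chen in UTC: 08:00-12:30, 15:00-18:00 (subtract 1h to convert from UTC+1).
Dana in UTC: 08:00-13:30, 14:00-15:00, 16:15-18:00 (subtract 1h to convert from UTC+1).
Ulla in UTC: 08:00-09:45, 10:45-13:30, 14:00-14:45, 15:30-18:00 (subtract 1h to convert from UTC+1).
Xiulan in UTC: 09:15-12:45, 16:15-18:00.
Aarav ∩ Chen: 08:30-12:30, 15:15-18:00.
Aarav ∩ Chen ∩ Dana: 08:30-12:30, 16:15-18:00.
Aarav ∩ Chen ∩ Dana ∩ Ulla: 08:30-09:45, 10:45-12:30, 16:15-18:00.
Aarav ∩ Chen ∩ Dana ∩ Ulla ∩ Xiulan: 09:15-09:45, 10:45-12:30, 16:15-18:00.
The last common window of at least 60 minutes is 16:15-18:00; a 60-minute meeting can start as late as 17:00 and still end by 18:00.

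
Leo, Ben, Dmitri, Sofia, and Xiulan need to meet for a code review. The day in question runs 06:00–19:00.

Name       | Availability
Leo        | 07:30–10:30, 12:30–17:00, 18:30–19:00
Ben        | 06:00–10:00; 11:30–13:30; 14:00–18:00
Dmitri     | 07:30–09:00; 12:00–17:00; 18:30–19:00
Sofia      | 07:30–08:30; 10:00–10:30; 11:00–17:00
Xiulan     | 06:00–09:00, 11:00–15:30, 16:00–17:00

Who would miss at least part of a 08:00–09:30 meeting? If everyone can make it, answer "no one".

Dmitri, Sofia, Xiulan

Leo: free for 08:00-09:30. Ben: free for 08:00-09:30. Dmitri: not fully free for 08:00-09:30. Sofia: not fully free for 08:00-09:30. Xiulan: not fully free for 08:00-09:30.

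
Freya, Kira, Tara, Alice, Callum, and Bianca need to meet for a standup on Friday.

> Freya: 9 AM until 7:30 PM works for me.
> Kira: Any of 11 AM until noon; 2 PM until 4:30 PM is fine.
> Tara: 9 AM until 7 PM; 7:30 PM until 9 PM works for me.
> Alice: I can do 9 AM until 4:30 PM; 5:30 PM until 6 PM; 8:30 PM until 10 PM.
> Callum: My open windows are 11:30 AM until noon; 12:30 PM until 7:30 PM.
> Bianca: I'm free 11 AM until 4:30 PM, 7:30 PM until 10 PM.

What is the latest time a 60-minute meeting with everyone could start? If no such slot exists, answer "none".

15:30

Freya ∩ Kira: 11:00-12:00, 14:00-16:30.
Freya ∩ Kira ∩ Tara: 11:00-12:00, 14:00-16:30.
Freya ∩ Kira ∩ Tara ∩ Alice: 11:00-12:00, 14:00-16:30.
Freya ∩ Kira ∩ Tara ∩ Alice ∩ Callum: 11:30-12:00, 14:00-16:30.
Freya ∩ Kira ∩ Tara ∩ Alice ∩ Callum ∩ Bianca: 11:30-12:00, 14:00-16:30.
The last common window of at least 60 minutes is 14:00-16:30; a 60-minute meeting can start as late as 15:30 and still end by 16:30.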